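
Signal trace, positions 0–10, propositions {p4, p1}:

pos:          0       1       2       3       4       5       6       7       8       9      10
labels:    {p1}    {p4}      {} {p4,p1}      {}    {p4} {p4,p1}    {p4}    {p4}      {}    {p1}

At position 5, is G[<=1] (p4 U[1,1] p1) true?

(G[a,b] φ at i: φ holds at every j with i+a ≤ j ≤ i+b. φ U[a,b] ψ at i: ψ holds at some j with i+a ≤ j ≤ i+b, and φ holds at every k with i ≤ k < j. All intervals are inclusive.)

Check (p4 U[1,1] p1) at every j in [5,6]:
  j=5: holds
  j=6: fails
Fails at j=6 → formula fails.

Does not hold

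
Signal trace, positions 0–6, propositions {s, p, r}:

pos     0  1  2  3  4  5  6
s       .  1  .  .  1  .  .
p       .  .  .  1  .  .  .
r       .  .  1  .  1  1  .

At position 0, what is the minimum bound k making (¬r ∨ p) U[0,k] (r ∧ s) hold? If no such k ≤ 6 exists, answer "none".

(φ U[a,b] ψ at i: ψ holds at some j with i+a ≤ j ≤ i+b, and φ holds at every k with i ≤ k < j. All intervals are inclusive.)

Need earliest j ≥ 0 with (r ∧ s), and (¬r ∨ p) at every k in [0,j-1].
  j=0: rhs fails.
  j=1: rhs fails.
  j=2: rhs fails.
  j=3: rhs fails.
  j=4: rhs holds but lhs fails at k=2.
  j=5: rhs fails.
  j=6: rhs fails.
No witness within the range → none.

none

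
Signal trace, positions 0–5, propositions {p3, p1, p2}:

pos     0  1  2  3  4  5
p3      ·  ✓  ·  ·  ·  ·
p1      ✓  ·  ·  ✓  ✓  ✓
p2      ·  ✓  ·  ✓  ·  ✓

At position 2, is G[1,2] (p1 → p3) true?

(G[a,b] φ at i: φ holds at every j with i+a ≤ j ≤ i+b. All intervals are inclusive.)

Check (p1 → p3) at every j in [3,4]:
  j=3: antecedent true; consequent false → ✗
  j=4: antecedent true; consequent false → ✗
Fails at j=3 → formula fails.

Does not hold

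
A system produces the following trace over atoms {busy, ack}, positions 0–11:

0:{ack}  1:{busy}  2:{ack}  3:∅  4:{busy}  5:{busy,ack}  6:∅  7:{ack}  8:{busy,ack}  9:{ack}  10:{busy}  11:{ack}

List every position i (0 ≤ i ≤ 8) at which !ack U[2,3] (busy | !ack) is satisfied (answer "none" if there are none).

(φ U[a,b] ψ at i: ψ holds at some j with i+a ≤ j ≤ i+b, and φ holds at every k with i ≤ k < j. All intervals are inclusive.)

3

Evaluate at each i in [0,8]:
  i=0: ✗ (lhs fails at k=0 before rhs at j=3)
  i=1: ✗ (lhs fails at k=2 before rhs at j=3)
  i=2: ✗ (lhs fails at k=2 before rhs at j=4)
  i=3: ✓ (rhs at j=5; lhs holds on [3,4])
  i=4: ✗ (lhs fails at k=5 before rhs at j=6)
  i=5: ✗ (lhs fails at k=5 before rhs at j=8)
  i=6: ✗ (lhs fails at k=7 before rhs at j=8)
  i=7: ✗ (lhs fails at k=7 before rhs at j=10)
  i=8: ✗ (lhs fails at k=8 before rhs at j=10)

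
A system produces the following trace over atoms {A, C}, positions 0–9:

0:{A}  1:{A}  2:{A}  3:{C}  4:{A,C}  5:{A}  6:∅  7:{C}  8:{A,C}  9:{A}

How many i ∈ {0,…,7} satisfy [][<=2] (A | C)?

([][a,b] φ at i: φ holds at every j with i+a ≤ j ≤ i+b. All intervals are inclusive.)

5

Evaluate at each i in [0,7]:
  i=0: ✓ (all of [0,2])
  i=1: ✓ (all of [1,3])
  i=2: ✓ (all of [2,4])
  i=3: ✓ (all of [3,5])
  i=4: ✗ (fails at j=6)
  i=5: ✗ (fails at j=6)
  i=6: ✗ (fails at j=6)
  i=7: ✓ (all of [7,9])
Positions where it holds: {0, 1, 2, 3, 7} → 5.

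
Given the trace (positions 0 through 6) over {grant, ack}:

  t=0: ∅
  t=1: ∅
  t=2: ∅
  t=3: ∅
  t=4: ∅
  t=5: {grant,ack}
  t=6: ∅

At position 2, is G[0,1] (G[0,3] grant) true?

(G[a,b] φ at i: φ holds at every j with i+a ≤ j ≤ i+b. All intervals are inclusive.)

Does not hold

Check G[0,3] grant at every j in [2,3]:
  j=2: fails at 2
  j=3: fails at 3
Fails at j=2 → formula fails.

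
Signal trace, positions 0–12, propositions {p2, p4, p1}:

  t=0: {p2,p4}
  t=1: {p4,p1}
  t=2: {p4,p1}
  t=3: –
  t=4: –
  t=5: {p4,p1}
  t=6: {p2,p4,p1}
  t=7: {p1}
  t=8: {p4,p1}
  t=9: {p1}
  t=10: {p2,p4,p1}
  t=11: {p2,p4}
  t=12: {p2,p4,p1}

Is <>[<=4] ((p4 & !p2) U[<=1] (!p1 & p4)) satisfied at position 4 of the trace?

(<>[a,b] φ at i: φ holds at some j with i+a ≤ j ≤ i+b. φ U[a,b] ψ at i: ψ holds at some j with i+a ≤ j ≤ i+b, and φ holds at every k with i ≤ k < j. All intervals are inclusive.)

False

Check ((p4 & !p2) U[<=1] (!p1 & p4)) at each j in [4,8]:
  j=4: fails
  j=5: fails
  j=6: fails
  j=7: fails
  j=8: fails
No position in the window satisfies it → formula fails.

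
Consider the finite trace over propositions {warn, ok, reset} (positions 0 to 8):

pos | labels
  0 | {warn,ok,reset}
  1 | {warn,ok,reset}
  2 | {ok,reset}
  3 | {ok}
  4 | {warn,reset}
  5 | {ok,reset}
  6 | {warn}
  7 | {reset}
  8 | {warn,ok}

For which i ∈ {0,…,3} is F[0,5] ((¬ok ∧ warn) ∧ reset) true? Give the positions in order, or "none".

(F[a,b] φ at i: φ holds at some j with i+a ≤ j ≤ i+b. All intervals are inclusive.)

0, 1, 2, 3

Evaluate at each i in [0,3]:
  i=0: ✓ (witness j=4)
  i=1: ✓ (witness j=4)
  i=2: ✓ (witness j=4)
  i=3: ✓ (witness j=4)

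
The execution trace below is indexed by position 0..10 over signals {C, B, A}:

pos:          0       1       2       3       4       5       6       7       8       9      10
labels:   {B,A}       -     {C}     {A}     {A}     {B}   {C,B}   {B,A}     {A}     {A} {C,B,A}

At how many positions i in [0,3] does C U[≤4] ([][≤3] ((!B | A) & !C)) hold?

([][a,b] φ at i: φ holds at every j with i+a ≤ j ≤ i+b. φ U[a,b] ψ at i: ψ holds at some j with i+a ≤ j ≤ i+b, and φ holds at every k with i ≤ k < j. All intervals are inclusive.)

Evaluate at each i in [0,3]:
  i=0: ✗ (no rhs in [0,4])
  i=1: ✗ (no rhs in [1,5])
  i=2: ✗ (no rhs in [2,6])
  i=3: ✗ (no rhs in [3,7])
Positions where it holds: {} → 0.

0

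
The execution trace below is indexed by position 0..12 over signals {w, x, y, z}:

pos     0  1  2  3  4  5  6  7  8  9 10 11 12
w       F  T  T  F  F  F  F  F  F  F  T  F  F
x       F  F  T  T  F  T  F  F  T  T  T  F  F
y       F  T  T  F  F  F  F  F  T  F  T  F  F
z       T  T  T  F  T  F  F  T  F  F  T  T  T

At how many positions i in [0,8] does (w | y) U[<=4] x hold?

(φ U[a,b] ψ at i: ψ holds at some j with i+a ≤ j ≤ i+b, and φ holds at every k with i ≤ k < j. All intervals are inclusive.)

Evaluate at each i in [0,8]:
  i=0: ✗ (lhs fails at k=0 before rhs at j=2)
  i=1: ✓ (rhs at j=2; lhs holds on [1,1])
  i=2: ✓ (rhs at j=2)
  i=3: ✓ (rhs at j=3)
  i=4: ✗ (lhs fails at k=4 before rhs at j=5)
  i=5: ✓ (rhs at j=5)
  i=6: ✗ (lhs fails at k=6 before rhs at j=8)
  i=7: ✗ (lhs fails at k=7 before rhs at j=8)
  i=8: ✓ (rhs at j=8)
Positions where it holds: {1, 2, 3, 5, 8} → 5.

5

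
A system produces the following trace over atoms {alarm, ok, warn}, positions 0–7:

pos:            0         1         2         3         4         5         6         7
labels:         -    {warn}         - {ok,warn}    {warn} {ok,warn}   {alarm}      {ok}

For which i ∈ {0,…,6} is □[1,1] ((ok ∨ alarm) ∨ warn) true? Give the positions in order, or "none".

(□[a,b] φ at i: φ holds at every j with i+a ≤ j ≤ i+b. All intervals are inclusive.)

0, 2, 3, 4, 5, 6

Evaluate at each i in [0,6]:
  i=0: ✓ (all of [1,1])
  i=1: ✗ (fails at j=2)
  i=2: ✓ (all of [3,3])
  i=3: ✓ (all of [4,4])
  i=4: ✓ (all of [5,5])
  i=5: ✓ (all of [6,6])
  i=6: ✓ (all of [7,7])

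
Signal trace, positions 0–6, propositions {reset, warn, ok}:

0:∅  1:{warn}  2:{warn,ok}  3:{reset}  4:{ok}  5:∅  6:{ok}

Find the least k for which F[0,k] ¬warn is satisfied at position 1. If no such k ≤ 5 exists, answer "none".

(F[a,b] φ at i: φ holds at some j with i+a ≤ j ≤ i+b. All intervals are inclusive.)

Scan j = 1,2,… for ¬warn:
  j=1: fails
  j=2: fails
  j=3: holds
First hit at j=3, so smallest k = 3-1 = 2.

2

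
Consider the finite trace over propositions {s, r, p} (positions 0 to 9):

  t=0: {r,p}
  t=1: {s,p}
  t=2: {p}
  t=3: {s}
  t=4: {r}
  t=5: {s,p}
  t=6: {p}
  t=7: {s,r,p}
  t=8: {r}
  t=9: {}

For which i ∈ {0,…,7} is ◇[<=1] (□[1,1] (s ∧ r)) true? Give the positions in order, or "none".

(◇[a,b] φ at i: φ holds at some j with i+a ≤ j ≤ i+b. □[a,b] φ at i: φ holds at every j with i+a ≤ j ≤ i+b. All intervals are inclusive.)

Evaluate at each i in [0,7]:
  i=0: ✗ (none in [0,1])
  i=1: ✗ (none in [1,2])
  i=2: ✗ (none in [2,3])
  i=3: ✗ (none in [3,4])
  i=4: ✗ (none in [4,5])
  i=5: ✓ (witness j=6)
  i=6: ✓ (witness j=6)
  i=7: ✗ (none in [7,8])

5, 6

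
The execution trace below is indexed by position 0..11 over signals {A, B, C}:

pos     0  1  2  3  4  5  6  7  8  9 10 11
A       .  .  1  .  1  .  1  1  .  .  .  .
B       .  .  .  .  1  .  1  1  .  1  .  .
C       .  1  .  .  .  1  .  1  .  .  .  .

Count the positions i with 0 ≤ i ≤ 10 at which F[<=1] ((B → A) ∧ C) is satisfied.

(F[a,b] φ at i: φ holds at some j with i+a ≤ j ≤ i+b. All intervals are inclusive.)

Evaluate at each i in [0,10]:
  i=0: ✓ (witness j=1)
  i=1: ✓ (witness j=1)
  i=2: ✗ (none in [2,3])
  i=3: ✗ (none in [3,4])
  i=4: ✓ (witness j=5)
  i=5: ✓ (witness j=5)
  i=6: ✓ (witness j=7)
  i=7: ✓ (witness j=7)
  i=8: ✗ (none in [8,9])
  i=9: ✗ (none in [9,10])
  i=10: ✗ (none in [10,11])
Positions where it holds: {0, 1, 4, 5, 6, 7} → 6.

6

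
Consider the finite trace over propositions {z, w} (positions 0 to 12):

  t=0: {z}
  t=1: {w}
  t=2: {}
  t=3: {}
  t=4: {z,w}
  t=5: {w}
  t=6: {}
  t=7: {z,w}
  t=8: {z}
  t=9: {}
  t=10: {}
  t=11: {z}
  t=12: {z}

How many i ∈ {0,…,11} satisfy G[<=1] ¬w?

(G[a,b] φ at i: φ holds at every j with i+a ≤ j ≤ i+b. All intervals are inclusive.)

5

Evaluate at each i in [0,11]:
  i=0: ✗ (fails at j=1)
  i=1: ✗ (fails at j=1)
  i=2: ✓ (all of [2,3])
  i=3: ✗ (fails at j=4)
  i=4: ✗ (fails at j=4)
  i=5: ✗ (fails at j=5)
  i=6: ✗ (fails at j=7)
  i=7: ✗ (fails at j=7)
  i=8: ✓ (all of [8,9])
  i=9: ✓ (all of [9,10])
  i=10: ✓ (all of [10,11])
  i=11: ✓ (all of [11,12])
Positions where it holds: {2, 8, 9, 10, 11} → 5.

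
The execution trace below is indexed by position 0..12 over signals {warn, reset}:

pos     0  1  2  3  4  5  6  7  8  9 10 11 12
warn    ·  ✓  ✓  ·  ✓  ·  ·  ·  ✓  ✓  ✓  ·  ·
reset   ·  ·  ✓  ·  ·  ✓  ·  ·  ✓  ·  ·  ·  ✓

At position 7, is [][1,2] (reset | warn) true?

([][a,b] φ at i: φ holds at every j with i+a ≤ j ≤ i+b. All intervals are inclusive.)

Check (reset | warn) at every j in [8,9]:
  j=8: true
  j=9: true
All positions satisfy it → formula holds.

True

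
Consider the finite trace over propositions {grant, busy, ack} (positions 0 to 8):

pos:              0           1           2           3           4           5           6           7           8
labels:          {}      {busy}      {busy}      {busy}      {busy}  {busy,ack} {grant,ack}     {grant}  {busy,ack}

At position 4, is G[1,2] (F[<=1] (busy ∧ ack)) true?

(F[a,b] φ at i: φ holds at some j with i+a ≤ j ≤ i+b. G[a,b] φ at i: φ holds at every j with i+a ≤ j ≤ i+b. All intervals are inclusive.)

Check F[<=1] (busy ∧ ack) at every j in [5,6]:
  j=5: holds (witness at 5)
  j=6: fails (none in [6,7])
Fails at j=6 → formula fails.

False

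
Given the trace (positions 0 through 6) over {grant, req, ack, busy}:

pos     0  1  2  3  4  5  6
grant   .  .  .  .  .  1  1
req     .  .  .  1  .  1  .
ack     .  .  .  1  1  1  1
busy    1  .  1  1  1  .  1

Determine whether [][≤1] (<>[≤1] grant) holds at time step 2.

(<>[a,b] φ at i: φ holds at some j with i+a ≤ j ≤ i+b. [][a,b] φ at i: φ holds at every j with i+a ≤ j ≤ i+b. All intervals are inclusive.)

Does not hold

Check <>[≤1] grant at every j in [2,3]:
  j=2: fails (none in [2,3])
  j=3: fails (none in [3,4])
Fails at j=2 → formula fails.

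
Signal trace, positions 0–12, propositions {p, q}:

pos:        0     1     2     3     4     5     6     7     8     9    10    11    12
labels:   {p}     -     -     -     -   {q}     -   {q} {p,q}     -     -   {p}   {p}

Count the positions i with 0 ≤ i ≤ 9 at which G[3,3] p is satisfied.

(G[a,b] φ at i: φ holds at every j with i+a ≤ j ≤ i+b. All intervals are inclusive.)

3

Evaluate at each i in [0,9]:
  i=0: ✗ (fails at j=3)
  i=1: ✗ (fails at j=4)
  i=2: ✗ (fails at j=5)
  i=3: ✗ (fails at j=6)
  i=4: ✗ (fails at j=7)
  i=5: ✓ (all of [8,8])
  i=6: ✗ (fails at j=9)
  i=7: ✗ (fails at j=10)
  i=8: ✓ (all of [11,11])
  i=9: ✓ (all of [12,12])
Positions where it holds: {5, 8, 9} → 3.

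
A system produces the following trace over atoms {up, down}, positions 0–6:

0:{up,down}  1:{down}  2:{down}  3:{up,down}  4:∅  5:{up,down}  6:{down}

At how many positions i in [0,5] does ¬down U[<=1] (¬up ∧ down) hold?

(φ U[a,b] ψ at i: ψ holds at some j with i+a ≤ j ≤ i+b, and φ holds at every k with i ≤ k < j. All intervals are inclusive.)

2

Evaluate at each i in [0,5]:
  i=0: ✗ (lhs fails at k=0 before rhs at j=1)
  i=1: ✓ (rhs at j=1)
  i=2: ✓ (rhs at j=2)
  i=3: ✗ (no rhs in [3,4])
  i=4: ✗ (no rhs in [4,5])
  i=5: ✗ (lhs fails at k=5 before rhs at j=6)
Positions where it holds: {1, 2} → 2.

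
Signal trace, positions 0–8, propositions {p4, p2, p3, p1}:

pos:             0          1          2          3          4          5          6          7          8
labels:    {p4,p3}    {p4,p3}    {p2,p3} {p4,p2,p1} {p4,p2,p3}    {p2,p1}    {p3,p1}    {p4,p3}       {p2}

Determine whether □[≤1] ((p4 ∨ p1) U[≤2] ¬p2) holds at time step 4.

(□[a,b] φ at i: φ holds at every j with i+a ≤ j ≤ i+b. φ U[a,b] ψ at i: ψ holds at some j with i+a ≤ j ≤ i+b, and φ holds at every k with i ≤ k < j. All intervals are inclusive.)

Check ((p4 ∨ p1) U[≤2] ¬p2) at every j in [4,5]:
  j=4: holds
  j=5: holds
All positions satisfy it → formula holds.

Holds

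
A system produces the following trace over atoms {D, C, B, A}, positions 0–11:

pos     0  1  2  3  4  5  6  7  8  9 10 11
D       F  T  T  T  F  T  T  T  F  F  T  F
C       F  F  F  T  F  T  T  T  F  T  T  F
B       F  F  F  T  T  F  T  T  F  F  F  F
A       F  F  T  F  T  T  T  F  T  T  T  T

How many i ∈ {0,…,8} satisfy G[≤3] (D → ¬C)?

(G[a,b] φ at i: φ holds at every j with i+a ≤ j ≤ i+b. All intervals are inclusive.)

Evaluate at each i in [0,8]:
  i=0: ✗ (fails at j=3)
  i=1: ✗ (fails at j=3)
  i=2: ✗ (fails at j=3)
  i=3: ✗ (fails at j=3)
  i=4: ✗ (fails at j=5)
  i=5: ✗ (fails at j=5)
  i=6: ✗ (fails at j=6)
  i=7: ✗ (fails at j=7)
  i=8: ✗ (fails at j=10)
Positions where it holds: {} → 0.

0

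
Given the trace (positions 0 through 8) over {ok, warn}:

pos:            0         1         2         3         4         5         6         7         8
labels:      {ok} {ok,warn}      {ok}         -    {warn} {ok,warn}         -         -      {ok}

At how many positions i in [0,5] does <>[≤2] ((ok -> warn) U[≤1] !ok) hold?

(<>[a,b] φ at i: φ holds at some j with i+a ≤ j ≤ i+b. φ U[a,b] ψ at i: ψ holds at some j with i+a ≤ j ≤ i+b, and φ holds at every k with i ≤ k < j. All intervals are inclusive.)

Evaluate at each i in [0,5]:
  i=0: ✗ (none in [0,2])
  i=1: ✓ (witness j=3)
  i=2: ✓ (witness j=3)
  i=3: ✓ (witness j=3)
  i=4: ✓ (witness j=4)
  i=5: ✓ (witness j=5)
Positions where it holds: {1, 2, 3, 4, 5} → 5.

5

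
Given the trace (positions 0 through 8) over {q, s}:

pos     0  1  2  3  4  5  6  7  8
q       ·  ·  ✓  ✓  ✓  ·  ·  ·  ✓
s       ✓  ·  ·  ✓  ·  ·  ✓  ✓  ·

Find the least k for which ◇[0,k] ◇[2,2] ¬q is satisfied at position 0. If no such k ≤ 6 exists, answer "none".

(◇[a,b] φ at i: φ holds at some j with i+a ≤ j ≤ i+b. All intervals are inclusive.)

Scan j = 0,1,… for ◇[2,2] ¬q:
  j=0: fails
  j=1: fails
  j=2: fails
  j=3: holds
First hit at j=3, so smallest k = 3-0 = 3.

3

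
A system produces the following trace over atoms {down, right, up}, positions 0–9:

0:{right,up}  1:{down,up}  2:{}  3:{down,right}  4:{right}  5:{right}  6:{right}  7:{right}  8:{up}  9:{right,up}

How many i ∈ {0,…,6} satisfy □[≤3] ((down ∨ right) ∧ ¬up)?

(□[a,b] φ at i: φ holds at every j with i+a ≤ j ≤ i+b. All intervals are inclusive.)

2

Evaluate at each i in [0,6]:
  i=0: ✗ (fails at j=0)
  i=1: ✗ (fails at j=1)
  i=2: ✗ (fails at j=2)
  i=3: ✓ (all of [3,6])
  i=4: ✓ (all of [4,7])
  i=5: ✗ (fails at j=8)
  i=6: ✗ (fails at j=8)
Positions where it holds: {3, 4} → 2.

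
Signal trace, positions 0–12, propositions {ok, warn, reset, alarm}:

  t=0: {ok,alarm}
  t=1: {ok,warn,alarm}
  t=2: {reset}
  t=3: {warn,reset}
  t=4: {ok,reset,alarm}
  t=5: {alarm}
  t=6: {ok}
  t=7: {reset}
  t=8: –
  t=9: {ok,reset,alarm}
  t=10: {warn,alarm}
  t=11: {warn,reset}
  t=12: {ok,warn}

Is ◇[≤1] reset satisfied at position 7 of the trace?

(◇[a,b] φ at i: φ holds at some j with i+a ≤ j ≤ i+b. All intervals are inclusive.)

Holds

Check reset at each j in [7,8]:
  j=7: true
  j=8: false
Found at j=7 → formula holds.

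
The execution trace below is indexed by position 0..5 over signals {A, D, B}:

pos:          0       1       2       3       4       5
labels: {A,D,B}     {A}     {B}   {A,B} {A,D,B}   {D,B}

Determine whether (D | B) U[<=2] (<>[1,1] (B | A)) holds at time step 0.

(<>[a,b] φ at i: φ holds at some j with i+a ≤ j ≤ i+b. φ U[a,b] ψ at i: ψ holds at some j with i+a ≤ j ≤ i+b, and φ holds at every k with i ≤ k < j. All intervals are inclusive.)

Need some j in [0,2] with <>[1,1] (B | A), and (D | B) at every k in [0,j-1].
  j=0: <>[1,1] (B | A) holds; no prefix to check → satisfied.

Holds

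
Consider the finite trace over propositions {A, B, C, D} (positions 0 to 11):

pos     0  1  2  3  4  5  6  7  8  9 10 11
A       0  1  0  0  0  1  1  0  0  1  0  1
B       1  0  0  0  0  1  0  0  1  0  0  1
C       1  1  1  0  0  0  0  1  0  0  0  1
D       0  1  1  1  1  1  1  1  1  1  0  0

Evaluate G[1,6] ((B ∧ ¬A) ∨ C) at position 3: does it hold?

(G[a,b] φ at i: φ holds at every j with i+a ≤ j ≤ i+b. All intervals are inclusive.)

Check ((B ∧ ¬A) ∨ C) at every j in [4,9]:
  j=4: false
  j=5: false
  j=6: false
  j=7: true
  j=8: true
  j=9: false
Fails at j=4 → formula fails.

False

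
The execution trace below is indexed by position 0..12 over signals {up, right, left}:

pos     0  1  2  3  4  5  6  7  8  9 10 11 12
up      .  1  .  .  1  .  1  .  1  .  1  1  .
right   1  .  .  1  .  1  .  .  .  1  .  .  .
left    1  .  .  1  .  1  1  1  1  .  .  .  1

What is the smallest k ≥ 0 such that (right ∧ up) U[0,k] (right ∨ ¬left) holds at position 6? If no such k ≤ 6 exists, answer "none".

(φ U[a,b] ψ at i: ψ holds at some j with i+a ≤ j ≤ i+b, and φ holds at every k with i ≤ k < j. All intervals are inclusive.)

none

Need earliest j ≥ 6 with (right ∨ ¬left), and (right ∧ up) at every k in [6,j-1].
  j=6: rhs fails.
  j=7: rhs fails.
  j=8: rhs fails.
  j=9: rhs holds but lhs fails at k=6.
  j=10: rhs holds but lhs fails at k=6.
  j=11: rhs holds but lhs fails at k=6.
  j=12: rhs fails.
No witness within the range → none.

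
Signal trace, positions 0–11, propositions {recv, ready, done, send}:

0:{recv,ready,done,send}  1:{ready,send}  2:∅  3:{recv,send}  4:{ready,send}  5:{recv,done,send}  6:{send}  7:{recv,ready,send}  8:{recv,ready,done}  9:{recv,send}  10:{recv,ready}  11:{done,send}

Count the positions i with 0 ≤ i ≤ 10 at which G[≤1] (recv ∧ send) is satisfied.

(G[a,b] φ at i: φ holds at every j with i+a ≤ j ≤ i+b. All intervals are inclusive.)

Evaluate at each i in [0,10]:
  i=0: ✗ (fails at j=1)
  i=1: ✗ (fails at j=1)
  i=2: ✗ (fails at j=2)
  i=3: ✗ (fails at j=4)
  i=4: ✗ (fails at j=4)
  i=5: ✗ (fails at j=6)
  i=6: ✗ (fails at j=6)
  i=7: ✗ (fails at j=8)
  i=8: ✗ (fails at j=8)
  i=9: ✗ (fails at j=10)
  i=10: ✗ (fails at j=10)
Positions where it holds: {} → 0.

0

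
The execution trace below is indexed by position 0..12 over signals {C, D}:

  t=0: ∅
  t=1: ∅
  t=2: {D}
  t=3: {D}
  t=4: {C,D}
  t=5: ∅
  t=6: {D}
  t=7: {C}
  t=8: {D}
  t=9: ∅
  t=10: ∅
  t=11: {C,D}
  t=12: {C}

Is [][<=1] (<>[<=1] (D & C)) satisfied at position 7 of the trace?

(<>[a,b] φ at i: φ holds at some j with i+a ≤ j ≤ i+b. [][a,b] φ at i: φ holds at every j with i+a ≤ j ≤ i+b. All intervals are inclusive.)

Check <>[<=1] (D & C) at every j in [7,8]:
  j=7: fails (none in [7,8])
  j=8: fails (none in [8,9])
Fails at j=7 → formula fails.

Does not hold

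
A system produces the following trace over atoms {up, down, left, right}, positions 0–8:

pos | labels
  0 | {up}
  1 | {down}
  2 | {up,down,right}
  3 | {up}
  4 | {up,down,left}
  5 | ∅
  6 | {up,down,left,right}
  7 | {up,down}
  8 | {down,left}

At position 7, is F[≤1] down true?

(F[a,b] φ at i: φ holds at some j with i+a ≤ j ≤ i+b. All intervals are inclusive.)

Holds

Check down at each j in [7,8]:
  j=7: true
  j=8: true
Found at j=7 → formula holds.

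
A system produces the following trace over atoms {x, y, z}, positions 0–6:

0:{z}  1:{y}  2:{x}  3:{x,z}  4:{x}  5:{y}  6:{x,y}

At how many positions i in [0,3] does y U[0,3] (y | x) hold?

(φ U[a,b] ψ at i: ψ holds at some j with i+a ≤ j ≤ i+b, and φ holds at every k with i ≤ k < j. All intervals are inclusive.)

3

Evaluate at each i in [0,3]:
  i=0: ✗ (lhs fails at k=0 before rhs at j=1)
  i=1: ✓ (rhs at j=1)
  i=2: ✓ (rhs at j=2)
  i=3: ✓ (rhs at j=3)
Positions where it holds: {1, 2, 3} → 3.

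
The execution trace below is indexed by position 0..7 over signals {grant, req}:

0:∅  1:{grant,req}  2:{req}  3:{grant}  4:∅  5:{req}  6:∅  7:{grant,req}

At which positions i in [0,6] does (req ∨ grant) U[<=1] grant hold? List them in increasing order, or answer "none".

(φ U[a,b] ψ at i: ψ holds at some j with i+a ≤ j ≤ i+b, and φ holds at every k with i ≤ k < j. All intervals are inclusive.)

Evaluate at each i in [0,6]:
  i=0: ✗ (lhs fails at k=0 before rhs at j=1)
  i=1: ✓ (rhs at j=1)
  i=2: ✓ (rhs at j=3; lhs holds on [2,2])
  i=3: ✓ (rhs at j=3)
  i=4: ✗ (no rhs in [4,5])
  i=5: ✗ (no rhs in [5,6])
  i=6: ✗ (lhs fails at k=6 before rhs at j=7)

1, 2, 3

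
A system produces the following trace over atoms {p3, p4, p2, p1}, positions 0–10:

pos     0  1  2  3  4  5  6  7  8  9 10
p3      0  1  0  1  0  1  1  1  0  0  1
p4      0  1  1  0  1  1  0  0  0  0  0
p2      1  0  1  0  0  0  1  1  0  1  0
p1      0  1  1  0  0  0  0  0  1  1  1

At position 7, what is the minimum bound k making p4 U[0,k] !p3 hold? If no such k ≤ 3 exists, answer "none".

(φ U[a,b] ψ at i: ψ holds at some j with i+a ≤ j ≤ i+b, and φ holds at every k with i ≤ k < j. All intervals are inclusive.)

none

Need earliest j ≥ 7 with !p3, and p4 at every k in [7,j-1].
  j=7: rhs fails.
  j=8: rhs holds but lhs fails at k=7.
  j=9: rhs holds but lhs fails at k=7.
  j=10: rhs fails.
No witness within the range → none.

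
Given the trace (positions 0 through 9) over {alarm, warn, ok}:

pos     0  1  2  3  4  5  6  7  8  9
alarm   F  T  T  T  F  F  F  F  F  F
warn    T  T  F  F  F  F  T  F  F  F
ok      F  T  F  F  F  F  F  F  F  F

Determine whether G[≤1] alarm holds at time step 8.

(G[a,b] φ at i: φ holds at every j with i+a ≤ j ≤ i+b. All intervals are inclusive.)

Check alarm at every j in [8,9]:
  j=8: false
  j=9: false
Fails at j=8 → formula fails.

False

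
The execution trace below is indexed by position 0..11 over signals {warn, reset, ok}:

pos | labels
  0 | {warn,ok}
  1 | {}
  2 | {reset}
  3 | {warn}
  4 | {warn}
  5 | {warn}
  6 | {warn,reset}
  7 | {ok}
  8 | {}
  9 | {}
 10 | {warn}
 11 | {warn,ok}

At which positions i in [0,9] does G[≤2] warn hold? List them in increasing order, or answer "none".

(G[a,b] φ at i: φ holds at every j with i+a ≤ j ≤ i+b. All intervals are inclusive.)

Evaluate at each i in [0,9]:
  i=0: ✗ (fails at j=1)
  i=1: ✗ (fails at j=1)
  i=2: ✗ (fails at j=2)
  i=3: ✓ (all of [3,5])
  i=4: ✓ (all of [4,6])
  i=5: ✗ (fails at j=7)
  i=6: ✗ (fails at j=7)
  i=7: ✗ (fails at j=7)
  i=8: ✗ (fails at j=8)
  i=9: ✗ (fails at j=9)

3, 4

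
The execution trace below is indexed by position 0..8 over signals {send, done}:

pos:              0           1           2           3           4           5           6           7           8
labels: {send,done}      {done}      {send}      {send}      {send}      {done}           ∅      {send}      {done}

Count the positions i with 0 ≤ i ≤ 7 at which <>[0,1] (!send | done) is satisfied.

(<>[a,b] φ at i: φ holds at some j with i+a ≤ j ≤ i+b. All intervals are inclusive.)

6

Evaluate at each i in [0,7]:
  i=0: ✓ (witness j=0)
  i=1: ✓ (witness j=1)
  i=2: ✗ (none in [2,3])
  i=3: ✗ (none in [3,4])
  i=4: ✓ (witness j=5)
  i=5: ✓ (witness j=5)
  i=6: ✓ (witness j=6)
  i=7: ✓ (witness j=8)
Positions where it holds: {0, 1, 4, 5, 6, 7} → 6.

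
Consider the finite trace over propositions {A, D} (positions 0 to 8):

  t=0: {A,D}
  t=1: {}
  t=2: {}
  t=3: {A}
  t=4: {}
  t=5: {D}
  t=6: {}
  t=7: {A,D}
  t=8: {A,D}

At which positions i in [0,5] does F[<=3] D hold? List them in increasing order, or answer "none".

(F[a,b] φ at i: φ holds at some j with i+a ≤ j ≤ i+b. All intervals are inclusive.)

Evaluate at each i in [0,5]:
  i=0: ✓ (witness j=0)
  i=1: ✗ (none in [1,4])
  i=2: ✓ (witness j=5)
  i=3: ✓ (witness j=5)
  i=4: ✓ (witness j=5)
  i=5: ✓ (witness j=5)

0, 2, 3, 4, 5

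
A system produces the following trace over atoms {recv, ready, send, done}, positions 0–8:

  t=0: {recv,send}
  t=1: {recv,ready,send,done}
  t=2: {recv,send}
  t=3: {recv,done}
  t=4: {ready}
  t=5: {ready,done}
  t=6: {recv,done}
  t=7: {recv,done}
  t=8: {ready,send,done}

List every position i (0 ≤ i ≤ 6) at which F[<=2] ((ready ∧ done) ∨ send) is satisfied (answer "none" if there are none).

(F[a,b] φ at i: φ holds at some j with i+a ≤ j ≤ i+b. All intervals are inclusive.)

Evaluate at each i in [0,6]:
  i=0: ✓ (witness j=0)
  i=1: ✓ (witness j=1)
  i=2: ✓ (witness j=2)
  i=3: ✓ (witness j=5)
  i=4: ✓ (witness j=5)
  i=5: ✓ (witness j=5)
  i=6: ✓ (witness j=8)

0, 1, 2, 3, 4, 5, 6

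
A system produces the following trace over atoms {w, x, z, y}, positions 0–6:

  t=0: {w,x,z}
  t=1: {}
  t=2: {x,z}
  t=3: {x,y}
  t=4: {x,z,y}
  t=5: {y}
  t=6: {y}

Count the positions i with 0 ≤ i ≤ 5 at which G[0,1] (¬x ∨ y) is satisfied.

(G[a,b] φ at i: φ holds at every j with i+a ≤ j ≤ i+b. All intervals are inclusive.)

Evaluate at each i in [0,5]:
  i=0: ✗ (fails at j=0)
  i=1: ✗ (fails at j=2)
  i=2: ✗ (fails at j=2)
  i=3: ✓ (all of [3,4])
  i=4: ✓ (all of [4,5])
  i=5: ✓ (all of [5,6])
Positions where it holds: {3, 4, 5} → 3.

3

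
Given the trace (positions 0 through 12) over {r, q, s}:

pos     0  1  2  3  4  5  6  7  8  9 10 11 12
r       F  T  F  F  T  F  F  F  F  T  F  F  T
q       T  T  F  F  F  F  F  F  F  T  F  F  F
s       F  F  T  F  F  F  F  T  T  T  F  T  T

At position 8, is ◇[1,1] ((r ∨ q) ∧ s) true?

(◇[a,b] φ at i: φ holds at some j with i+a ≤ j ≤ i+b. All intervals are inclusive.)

True

Check ((r ∨ q) ∧ s) at each j in [9,9]:
  j=9: true
Found at j=9 → formula holds.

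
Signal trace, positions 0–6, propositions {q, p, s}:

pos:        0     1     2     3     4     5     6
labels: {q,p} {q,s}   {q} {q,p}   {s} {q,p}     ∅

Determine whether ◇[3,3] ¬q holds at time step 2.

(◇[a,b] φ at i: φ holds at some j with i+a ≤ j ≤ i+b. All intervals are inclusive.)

No

Check ¬q at each j in [5,5]:
  j=5: false
No position in the window satisfies it → formula fails.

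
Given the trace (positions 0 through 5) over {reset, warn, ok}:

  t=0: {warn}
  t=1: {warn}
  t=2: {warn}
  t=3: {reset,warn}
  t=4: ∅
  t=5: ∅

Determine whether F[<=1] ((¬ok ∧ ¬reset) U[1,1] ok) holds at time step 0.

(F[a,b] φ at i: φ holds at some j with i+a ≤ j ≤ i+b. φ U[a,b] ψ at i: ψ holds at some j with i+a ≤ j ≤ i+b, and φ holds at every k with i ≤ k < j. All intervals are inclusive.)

Check ((¬ok ∧ ¬reset) U[1,1] ok) at each j in [0,1]:
  j=0: fails
  j=1: fails
No position in the window satisfies it → formula fails.

Does not hold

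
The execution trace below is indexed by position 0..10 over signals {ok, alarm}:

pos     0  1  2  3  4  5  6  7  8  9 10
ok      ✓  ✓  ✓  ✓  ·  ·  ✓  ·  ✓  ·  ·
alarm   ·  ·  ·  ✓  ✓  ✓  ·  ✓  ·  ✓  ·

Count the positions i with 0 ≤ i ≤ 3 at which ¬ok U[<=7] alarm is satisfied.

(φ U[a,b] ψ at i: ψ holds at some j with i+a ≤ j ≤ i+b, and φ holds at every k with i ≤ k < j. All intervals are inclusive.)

1

Evaluate at each i in [0,3]:
  i=0: ✗ (lhs fails at k=0 before rhs at j=3)
  i=1: ✗ (lhs fails at k=1 before rhs at j=3)
  i=2: ✗ (lhs fails at k=2 before rhs at j=3)
  i=3: ✓ (rhs at j=3)
Positions where it holds: {3} → 1.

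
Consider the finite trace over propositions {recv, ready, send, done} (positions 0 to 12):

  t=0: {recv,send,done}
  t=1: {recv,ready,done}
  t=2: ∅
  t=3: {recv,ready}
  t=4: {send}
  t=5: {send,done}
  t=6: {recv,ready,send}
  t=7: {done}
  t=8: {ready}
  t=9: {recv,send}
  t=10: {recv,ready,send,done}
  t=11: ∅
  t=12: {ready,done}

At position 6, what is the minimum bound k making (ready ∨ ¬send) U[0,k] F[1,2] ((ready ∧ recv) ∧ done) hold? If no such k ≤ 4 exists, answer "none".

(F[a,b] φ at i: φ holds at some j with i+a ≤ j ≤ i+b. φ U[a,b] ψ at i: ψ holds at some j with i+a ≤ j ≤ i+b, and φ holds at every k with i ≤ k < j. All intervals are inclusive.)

2

Need earliest j ≥ 6 with F[1,2] ((ready ∧ recv) ∧ done), and (ready ∨ ¬send) at every k in [6,j-1].
  j=6: rhs fails.
  j=7: rhs fails.
  j=8: rhs holds; lhs holds on [6,7]. k = 2.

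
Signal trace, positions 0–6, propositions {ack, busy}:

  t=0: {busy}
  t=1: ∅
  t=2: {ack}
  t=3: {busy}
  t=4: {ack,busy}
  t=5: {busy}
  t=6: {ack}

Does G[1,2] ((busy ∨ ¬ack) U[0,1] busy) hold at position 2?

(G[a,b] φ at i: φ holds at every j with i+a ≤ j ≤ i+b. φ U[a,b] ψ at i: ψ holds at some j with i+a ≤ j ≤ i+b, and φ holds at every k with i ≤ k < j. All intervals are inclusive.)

Check ((busy ∨ ¬ack) U[0,1] busy) at every j in [3,4]:
  j=3: holds
  j=4: holds
All positions satisfy it → formula holds.

Holds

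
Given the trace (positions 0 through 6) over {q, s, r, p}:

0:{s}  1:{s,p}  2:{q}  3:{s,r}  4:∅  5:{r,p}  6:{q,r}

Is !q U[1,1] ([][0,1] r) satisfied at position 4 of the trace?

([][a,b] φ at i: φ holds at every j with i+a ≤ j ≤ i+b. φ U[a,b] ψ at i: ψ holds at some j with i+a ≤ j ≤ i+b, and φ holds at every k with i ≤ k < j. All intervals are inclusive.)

Need some j in [5,5] with [][0,1] r, and !q at every k in [4,j-1].
  j=5: [][0,1] r holds; !q holds at every k in [4,4] → satisfied.

Holds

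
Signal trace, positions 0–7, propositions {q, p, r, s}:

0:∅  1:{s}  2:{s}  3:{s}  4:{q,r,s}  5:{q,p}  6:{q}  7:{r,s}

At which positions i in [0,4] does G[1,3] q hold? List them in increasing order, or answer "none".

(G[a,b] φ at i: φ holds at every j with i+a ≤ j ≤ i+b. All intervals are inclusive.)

Evaluate at each i in [0,4]:
  i=0: ✗ (fails at j=1)
  i=1: ✗ (fails at j=2)
  i=2: ✗ (fails at j=3)
  i=3: ✓ (all of [4,6])
  i=4: ✗ (fails at j=7)

3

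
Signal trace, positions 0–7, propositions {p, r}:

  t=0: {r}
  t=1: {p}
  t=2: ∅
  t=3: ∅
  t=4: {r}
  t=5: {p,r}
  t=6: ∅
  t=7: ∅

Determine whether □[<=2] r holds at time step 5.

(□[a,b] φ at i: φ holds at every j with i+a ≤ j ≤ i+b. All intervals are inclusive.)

Check r at every j in [5,7]:
  j=5: true
  j=6: false
  j=7: false
Fails at j=6 → formula fails.

False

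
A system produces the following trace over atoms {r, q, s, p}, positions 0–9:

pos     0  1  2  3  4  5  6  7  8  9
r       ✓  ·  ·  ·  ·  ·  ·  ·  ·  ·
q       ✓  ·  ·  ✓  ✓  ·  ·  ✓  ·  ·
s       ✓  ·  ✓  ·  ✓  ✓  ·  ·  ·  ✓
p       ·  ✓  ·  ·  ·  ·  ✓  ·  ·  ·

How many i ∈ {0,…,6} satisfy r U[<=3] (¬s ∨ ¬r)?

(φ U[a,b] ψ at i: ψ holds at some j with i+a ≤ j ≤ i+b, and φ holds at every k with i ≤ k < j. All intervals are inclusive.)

7

Evaluate at each i in [0,6]:
  i=0: ✓ (rhs at j=1; lhs holds on [0,0])
  i=1: ✓ (rhs at j=1)
  i=2: ✓ (rhs at j=2)
  i=3: ✓ (rhs at j=3)
  i=4: ✓ (rhs at j=4)
  i=5: ✓ (rhs at j=5)
  i=6: ✓ (rhs at j=6)
Positions where it holds: {0, 1, 2, 3, 4, 5, 6} → 7.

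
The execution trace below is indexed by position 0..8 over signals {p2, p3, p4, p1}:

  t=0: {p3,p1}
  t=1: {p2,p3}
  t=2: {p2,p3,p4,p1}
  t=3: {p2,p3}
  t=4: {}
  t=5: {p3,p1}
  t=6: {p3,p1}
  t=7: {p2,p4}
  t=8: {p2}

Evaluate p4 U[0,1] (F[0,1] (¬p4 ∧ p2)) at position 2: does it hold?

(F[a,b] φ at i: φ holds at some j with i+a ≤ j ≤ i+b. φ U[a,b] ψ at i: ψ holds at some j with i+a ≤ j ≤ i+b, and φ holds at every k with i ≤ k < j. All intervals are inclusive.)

Need some j in [2,3] with F[0,1] (¬p4 ∧ p2), and p4 at every k in [2,j-1].
  j=2: F[0,1] (¬p4 ∧ p2) holds; no prefix to check → satisfied.

Holds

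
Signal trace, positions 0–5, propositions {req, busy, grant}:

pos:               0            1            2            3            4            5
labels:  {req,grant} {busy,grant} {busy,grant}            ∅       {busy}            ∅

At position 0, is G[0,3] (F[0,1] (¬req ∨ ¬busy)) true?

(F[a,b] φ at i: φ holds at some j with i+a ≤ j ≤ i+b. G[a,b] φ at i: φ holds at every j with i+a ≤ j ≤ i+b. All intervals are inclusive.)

Check F[0,1] (¬req ∨ ¬busy) at every j in [0,3]:
  j=0: holds (witness at 0)
  j=1: holds (witness at 1)
  j=2: holds (witness at 2)
  j=3: holds (witness at 3)
All positions satisfy it → formula holds.

Yes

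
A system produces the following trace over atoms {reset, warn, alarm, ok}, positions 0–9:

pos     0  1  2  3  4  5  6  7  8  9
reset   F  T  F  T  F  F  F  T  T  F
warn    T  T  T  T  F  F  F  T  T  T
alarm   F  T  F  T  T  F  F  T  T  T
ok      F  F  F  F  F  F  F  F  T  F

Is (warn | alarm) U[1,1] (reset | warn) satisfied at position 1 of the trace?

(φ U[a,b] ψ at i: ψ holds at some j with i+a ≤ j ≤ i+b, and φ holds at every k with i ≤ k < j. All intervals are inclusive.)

Yes

Need some j in [2,2] with (reset | warn), and (warn | alarm) at every k in [1,j-1].
  j=2: (reset | warn) holds; (warn | alarm) holds at every k in [1,1] → satisfied.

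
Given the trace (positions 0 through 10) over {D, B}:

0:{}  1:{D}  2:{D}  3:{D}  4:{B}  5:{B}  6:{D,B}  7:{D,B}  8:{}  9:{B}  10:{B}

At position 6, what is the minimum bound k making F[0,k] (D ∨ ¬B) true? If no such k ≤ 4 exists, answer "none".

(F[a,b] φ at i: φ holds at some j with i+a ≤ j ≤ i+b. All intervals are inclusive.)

0

Scan j = 6,7,… for (D ∨ ¬B):
  j=6: holds
First hit at j=6, so smallest k = 6-6 = 0.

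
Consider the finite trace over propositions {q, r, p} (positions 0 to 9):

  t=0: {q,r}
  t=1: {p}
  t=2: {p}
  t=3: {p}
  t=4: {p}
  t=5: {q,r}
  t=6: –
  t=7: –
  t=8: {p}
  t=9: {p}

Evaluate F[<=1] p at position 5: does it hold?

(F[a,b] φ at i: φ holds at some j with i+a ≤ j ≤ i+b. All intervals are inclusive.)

Does not hold

Check p at each j in [5,6]:
  j=5: false
  j=6: false
No position in the window satisfies it → formula fails.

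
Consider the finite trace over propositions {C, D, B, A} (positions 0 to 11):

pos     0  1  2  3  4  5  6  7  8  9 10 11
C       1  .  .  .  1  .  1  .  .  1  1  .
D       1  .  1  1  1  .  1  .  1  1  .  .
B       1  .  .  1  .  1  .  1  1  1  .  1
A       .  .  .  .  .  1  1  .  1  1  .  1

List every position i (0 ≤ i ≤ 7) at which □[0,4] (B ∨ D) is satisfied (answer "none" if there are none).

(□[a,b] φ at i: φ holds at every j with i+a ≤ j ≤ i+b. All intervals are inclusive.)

Evaluate at each i in [0,7]:
  i=0: ✗ (fails at j=1)
  i=1: ✗ (fails at j=1)
  i=2: ✓ (all of [2,6])
  i=3: ✓ (all of [3,7])
  i=4: ✓ (all of [4,8])
  i=5: ✓ (all of [5,9])
  i=6: ✗ (fails at j=10)
  i=7: ✗ (fails at j=10)

2, 3, 4, 5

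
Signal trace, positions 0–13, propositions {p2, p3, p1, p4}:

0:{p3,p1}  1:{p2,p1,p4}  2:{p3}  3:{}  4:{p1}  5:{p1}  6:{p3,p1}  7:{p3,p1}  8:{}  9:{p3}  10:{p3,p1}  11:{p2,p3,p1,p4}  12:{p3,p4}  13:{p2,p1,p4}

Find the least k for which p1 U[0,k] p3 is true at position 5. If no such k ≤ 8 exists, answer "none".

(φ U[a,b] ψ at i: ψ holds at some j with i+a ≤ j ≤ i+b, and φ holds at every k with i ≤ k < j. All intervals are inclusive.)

1

Need earliest j ≥ 5 with p3, and p1 at every k in [5,j-1].
  j=5: rhs fails.
  j=6: rhs holds; lhs holds on [5,5]. k = 1.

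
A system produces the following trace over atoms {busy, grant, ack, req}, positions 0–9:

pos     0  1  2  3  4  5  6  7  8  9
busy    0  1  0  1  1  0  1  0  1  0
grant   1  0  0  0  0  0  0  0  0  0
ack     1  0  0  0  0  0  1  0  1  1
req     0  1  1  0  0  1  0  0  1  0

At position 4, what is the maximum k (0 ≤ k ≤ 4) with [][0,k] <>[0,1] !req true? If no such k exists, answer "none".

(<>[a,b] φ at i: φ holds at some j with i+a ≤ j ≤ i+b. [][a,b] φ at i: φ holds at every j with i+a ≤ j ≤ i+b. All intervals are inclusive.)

4

<>[0,1] !req must hold from j=4 onward; find where it first fails.
  j=4: holds
  j=5: holds
  j=6: holds
  j=7: holds
  j=8: holds
Holds through j=8; largest k = 4.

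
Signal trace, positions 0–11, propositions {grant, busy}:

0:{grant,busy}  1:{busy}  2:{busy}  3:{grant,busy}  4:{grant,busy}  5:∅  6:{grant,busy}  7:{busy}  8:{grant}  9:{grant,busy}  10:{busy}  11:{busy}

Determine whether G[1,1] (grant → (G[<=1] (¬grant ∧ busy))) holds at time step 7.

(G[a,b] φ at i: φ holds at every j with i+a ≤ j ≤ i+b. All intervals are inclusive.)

Does not hold

Check (grant → (G[<=1] (¬grant ∧ busy))) at every j in [8,8]:
  j=8: antecedent true; consequent fails at 8 → ✗
Fails at j=8 → formula fails.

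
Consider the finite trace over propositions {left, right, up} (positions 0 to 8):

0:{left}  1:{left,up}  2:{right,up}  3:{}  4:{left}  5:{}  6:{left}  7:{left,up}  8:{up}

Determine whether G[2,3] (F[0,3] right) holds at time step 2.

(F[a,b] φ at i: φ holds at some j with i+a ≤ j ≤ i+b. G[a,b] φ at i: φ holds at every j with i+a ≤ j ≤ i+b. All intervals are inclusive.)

No

Check F[0,3] right at every j in [4,5]:
  j=4: fails (none in [4,7])
  j=5: fails (none in [5,8])
Fails at j=4 → formula fails.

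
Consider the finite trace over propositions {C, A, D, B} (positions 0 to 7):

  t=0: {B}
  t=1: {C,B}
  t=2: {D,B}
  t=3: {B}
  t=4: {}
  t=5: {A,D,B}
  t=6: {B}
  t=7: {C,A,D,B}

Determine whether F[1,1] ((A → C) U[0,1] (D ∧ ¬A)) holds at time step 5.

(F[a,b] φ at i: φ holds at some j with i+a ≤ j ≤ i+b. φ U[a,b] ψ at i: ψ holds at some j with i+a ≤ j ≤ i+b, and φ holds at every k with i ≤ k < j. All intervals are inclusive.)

No

Check ((A → C) U[0,1] (D ∧ ¬A)) at each j in [6,6]:
  j=6: fails
No position in the window satisfies it → formula fails.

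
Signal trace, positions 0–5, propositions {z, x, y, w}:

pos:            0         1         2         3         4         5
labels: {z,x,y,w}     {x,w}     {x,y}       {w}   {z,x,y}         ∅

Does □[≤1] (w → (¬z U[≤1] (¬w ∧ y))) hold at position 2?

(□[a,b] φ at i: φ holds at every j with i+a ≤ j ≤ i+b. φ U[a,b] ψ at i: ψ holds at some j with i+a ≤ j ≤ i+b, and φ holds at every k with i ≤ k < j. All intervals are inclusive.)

Check (w → (¬z U[≤1] (¬w ∧ y))) at every j in [2,3]:
  j=2: antecedent false → ✓
  j=3: antecedent true; consequent holds → ✓
All positions satisfy it → formula holds.

Yes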